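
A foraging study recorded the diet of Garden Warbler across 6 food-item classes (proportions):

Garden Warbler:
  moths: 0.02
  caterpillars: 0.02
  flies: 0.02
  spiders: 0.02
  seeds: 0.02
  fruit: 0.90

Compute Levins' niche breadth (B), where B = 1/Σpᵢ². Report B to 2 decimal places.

Σpᵢ² = 0.02² + 0.02² + 0.02² + 0.02² + 0.02² + 0.90² = 0.0004 + 0.0004 + 0.0004 + 0.0004 + 0.0004 + 0.8100 = 0.8120
B = 1 / 0.8120 = 1.2315

1.23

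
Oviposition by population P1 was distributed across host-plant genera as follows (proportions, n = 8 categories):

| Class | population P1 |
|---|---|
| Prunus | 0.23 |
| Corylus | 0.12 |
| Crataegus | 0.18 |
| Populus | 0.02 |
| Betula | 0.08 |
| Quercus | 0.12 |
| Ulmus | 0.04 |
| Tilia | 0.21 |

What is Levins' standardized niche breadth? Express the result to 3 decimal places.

0.715

Σpᵢ² = 0.23² + 0.12² + 0.18² + 0.02² + 0.08² + 0.12² + 0.04² + 0.21² = 0.0529 + 0.0144 + 0.0324 + 0.0004 + 0.0064 + 0.0144 + 0.0016 + 0.0441 = 0.1666
B = 1 / 0.1666 = 6.00240
Bₛ = (B − 1)/(n − 1) = (6.00240 − 1)/(8 − 1) = 5.00240/7 = 0.71463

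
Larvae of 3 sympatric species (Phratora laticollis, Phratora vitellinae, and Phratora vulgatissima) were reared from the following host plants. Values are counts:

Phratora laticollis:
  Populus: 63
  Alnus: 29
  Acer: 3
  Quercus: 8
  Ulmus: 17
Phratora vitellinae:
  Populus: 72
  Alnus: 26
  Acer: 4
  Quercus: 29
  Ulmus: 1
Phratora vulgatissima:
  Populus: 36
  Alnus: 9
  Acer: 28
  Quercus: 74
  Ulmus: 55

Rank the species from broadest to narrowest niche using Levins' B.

Proportions for Phratora laticollis (n=120): 63/120=0.5250, 29/120=0.2417, 3/120=0.0250, 8/120=0.0667, 17/120=0.1417
Proportions for Phratora vitellinae (n=132): 72/132=0.5455, 26/132=0.1970, 4/132=0.0303, 29/132=0.2197, 1/132=0.0076
Proportions for Phratora vulgatissima (n=202): 36/202=0.1782, 9/202=0.0446, 28/202=0.1386, 74/202=0.3663, 55/202=0.2723
Σp_latiᵢ² = 0.5250² + 0.2417² + 0.0250² + 0.0667² + 0.1417² = 0.275625 + 0.058419 + 0.000625 + 0.004449 + 0.020079 = 0.359197
B_lati = 1 / 0.359197 = 2.7840
Σp_viteᵢ² = 0.5455² + 0.1970² + 0.0303² + 0.2197² + 0.0076² = 0.297570 + 0.038809 + 0.000918 + 0.048268 + 0.000058 = 0.385623
B_vite = 1 / 0.385623 = 2.5932
Σp_vulgᵢ² = 0.1782² + 0.0446² + 0.1386² + 0.3663² + 0.2723² = 0.031755 + 0.001989 + 0.019210 + 0.134176 + 0.074147 = 0.261277
B_vulg = 1 / 0.261277 = 3.8274
Ranking by B (broadest → narrowest): Phratora vulgatissima (3.83) > Phratora laticollis (2.78) > Phratora vitellinae (2.59)

Phratora vulgatissima > Phratora laticollis > Phratora vitellinae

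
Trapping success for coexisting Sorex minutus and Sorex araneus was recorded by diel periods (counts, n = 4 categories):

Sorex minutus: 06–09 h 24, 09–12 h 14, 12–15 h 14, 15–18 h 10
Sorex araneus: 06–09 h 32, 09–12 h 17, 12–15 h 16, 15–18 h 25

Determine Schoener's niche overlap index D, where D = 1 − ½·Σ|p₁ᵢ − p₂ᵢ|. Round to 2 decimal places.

Proportions for Sorex minutus (n=62): 24/62=0.3871, 14/62=0.2258, 14/62=0.2258, 10/62=0.1613
Proportions for Sorex araneus (n=90): 32/90=0.3556, 17/90=0.1889, 16/90=0.1778, 25/90=0.2778
Σ|p₁ᵢ − p₂ᵢ| = 0.0315 + 0.0369 + 0.0480 + 0.1165 = 0.2329
D = 1 − ½ × 0.2329 = 1 − 0.11645 = 0.88355

0.88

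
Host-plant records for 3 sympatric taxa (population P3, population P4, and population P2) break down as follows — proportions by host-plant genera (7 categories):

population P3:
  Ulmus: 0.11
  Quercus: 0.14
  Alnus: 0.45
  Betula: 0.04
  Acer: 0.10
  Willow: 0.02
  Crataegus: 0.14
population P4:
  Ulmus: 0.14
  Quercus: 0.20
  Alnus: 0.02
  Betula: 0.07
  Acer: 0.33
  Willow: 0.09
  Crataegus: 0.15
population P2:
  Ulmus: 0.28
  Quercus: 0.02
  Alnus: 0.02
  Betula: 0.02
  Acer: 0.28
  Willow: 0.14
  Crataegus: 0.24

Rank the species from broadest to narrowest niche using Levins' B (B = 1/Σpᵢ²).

population P4 > population P2 > population P3

Σp_P3ᵢ² = 0.11² + 0.14² + 0.45² + 0.04² + 0.10² + 0.02² + 0.14² = 0.0121 + 0.0196 + 0.2025 + 0.0016 + 0.0100 + 0.0004 + 0.0196 = 0.2658
B_P3 = 1 / 0.2658 = 3.7622
Σp_P4ᵢ² = 0.14² + 0.20² + 0.02² + 0.07² + 0.33² + 0.09² + 0.15² = 0.0196 + 0.0400 + 0.0004 + 0.0049 + 0.1089 + 0.0081 + 0.0225 = 0.2044
B_P4 = 1 / 0.2044 = 4.8924
Σp_P2ᵢ² = 0.28² + 0.02² + 0.02² + 0.02² + 0.28² + 0.14² + 0.24² = 0.0784 + 0.0004 + 0.0004 + 0.0004 + 0.0784 + 0.0196 + 0.0576 = 0.2352
B_P2 = 1 / 0.2352 = 4.2517
Ranking by B (broadest → narrowest): population P4 (4.89) > population P2 (4.25) > population P3 (3.76)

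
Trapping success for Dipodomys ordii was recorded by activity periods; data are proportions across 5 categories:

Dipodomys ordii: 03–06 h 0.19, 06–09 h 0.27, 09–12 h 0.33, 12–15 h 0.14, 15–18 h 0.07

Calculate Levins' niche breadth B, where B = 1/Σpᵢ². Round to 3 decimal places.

Σpᵢ² = 0.19² + 0.27² + 0.33² + 0.14² + 0.07² = 0.0361 + 0.0729 + 0.1089 + 0.0196 + 0.0049 = 0.2424
B = 1 / 0.2424 = 4.12541

4.125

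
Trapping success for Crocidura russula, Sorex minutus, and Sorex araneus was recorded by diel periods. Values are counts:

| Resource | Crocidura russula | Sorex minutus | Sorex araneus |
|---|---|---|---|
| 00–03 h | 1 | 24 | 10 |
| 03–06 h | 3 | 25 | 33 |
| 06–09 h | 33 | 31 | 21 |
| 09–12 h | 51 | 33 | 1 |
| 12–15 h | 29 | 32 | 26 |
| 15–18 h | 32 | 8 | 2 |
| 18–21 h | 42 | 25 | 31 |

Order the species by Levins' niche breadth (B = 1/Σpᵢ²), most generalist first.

Sorex minutus > Crocidura russula > Sorex araneus

Proportions for Crocidura russula (n=191): 1/191=0.0052, 3/191=0.0157, 33/191=0.1728, 51/191=0.2670, 29/191=0.1518, 32/191=0.1675, 42/191=0.2199
Proportions for Sorex minutus (n=178): 24/178=0.1348, 25/178=0.1404, 31/178=0.1742, 33/178=0.1854, 32/178=0.1798, 8/178=0.0449, 25/178=0.1404
Proportions for Sorex araneus (n=124): 10/124=0.0806, 33/124=0.2661, 21/124=0.1694, 1/124=0.0081, 26/124=0.2097, 2/124=0.0161, 31/124=0.2500
Σp_russᵢ² = 0.0052² + 0.0157² + 0.1728² + 0.2670² + 0.1518² + 0.1675² + 0.2199² = 0.000027 + 0.000246 + 0.029860 + 0.071289 + 0.023043 + 0.028056 + 0.048356 = 0.200877
B_russ = 1 / 0.200877 = 4.9782
Σp_minuᵢ² = 0.1348² + 0.1404² + 0.1742² + 0.1854² + 0.1798² + 0.0449² + 0.1404² = 0.018171 + 0.019712 + 0.030346 + 0.034373 + 0.032328 + 0.002016 + 0.019712 = 0.156658
B_minu = 1 / 0.156658 = 6.3833
Σp_aranᵢ² = 0.0806² + 0.2661² + 0.1694² + 0.0081² + 0.2097² + 0.0161² + 0.2500² = 0.006496 + 0.070809 + 0.028696 + 0.000066 + 0.043974 + 0.000259 + 0.062500 = 0.212800
B_aran = 1 / 0.212800 = 4.6992
Ranking by B (broadest → narrowest): Sorex minutus (6.38) > Crocidura russula (4.98) > Sorex araneus (4.70)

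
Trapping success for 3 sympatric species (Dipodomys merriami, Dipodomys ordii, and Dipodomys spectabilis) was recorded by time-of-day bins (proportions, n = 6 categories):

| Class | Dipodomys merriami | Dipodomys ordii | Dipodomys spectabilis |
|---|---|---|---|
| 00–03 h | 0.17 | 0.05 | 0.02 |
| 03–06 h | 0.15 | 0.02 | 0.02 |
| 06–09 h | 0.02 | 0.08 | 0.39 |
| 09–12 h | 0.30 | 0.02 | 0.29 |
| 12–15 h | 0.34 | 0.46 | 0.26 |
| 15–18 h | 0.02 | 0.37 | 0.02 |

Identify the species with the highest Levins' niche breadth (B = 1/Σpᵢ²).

Dipodomys merriami

Σp_merrᵢ² = 0.17² + 0.15² + 0.02² + 0.30² + 0.34² + 0.02² = 0.0289 + 0.0225 + 0.0004 + 0.0900 + 0.1156 + 0.0004 = 0.2578
B_merr = 1 / 0.2578 = 3.8790
Σp_ordiᵢ² = 0.05² + 0.02² + 0.08² + 0.02² + 0.46² + 0.37² = 0.0025 + 0.0004 + 0.0064 + 0.0004 + 0.2116 + 0.1369 = 0.3582
B_ordi = 1 / 0.3582 = 2.7917
Σp_specᵢ² = 0.02² + 0.02² + 0.39² + 0.29² + 0.26² + 0.02² = 0.0004 + 0.0004 + 0.1521 + 0.0841 + 0.0676 + 0.0004 = 0.3050
B_spec = 1 / 0.3050 = 3.2787
Highest B → broadest niche (most generalist): Dipodomys merriami (B = 3.88).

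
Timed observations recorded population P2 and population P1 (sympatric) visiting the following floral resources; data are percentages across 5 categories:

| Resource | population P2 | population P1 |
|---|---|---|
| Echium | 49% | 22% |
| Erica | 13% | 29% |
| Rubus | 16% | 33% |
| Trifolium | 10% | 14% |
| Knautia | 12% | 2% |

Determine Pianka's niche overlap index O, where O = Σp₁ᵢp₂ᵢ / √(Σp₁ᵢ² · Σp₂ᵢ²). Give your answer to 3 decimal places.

0.758

Convert percentages to proportions (divide by 100).
Σ p₁ᵢp₂ᵢ = 0.1078 + 0.0377 + 0.0528 + 0.0140 + 0.0024 = 0.2147
Σp_1ᵢ² = 0.49² + 0.13² + 0.16² + 0.10² + 0.12² = 0.2401 + 0.0169 + 0.0256 + 0.0100 + 0.0144 = 0.3070
Σp_2ᵢ² = 0.22² + 0.29² + 0.33² + 0.14² + 0.02² = 0.0484 + 0.0841 + 0.1089 + 0.0196 + 0.0004 = 0.2614
O = 0.2147 / √(0.3070 × 0.2614) = 0.2147 / 0.283284 = 0.75790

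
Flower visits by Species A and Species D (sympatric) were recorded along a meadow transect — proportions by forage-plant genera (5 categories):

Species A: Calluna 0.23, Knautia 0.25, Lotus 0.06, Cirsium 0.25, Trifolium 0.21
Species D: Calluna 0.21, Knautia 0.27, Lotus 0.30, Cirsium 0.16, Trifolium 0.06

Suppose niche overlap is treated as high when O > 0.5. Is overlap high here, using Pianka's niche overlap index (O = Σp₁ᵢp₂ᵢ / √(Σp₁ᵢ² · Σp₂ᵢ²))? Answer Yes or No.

Σ p₁ᵢp₂ᵢ = 0.0483 + 0.0675 + 0.0180 + 0.0400 + 0.0126 = 0.1864
Σp_1ᵢ² = 0.23² + 0.25² + 0.06² + 0.25² + 0.21² = 0.0529 + 0.0625 + 0.0036 + 0.0625 + 0.0441 = 0.2256
Σp_2ᵢ² = 0.21² + 0.27² + 0.30² + 0.16² + 0.06² = 0.0441 + 0.0729 + 0.0900 + 0.0256 + 0.0036 = 0.2362
O = 0.1864 / √(0.2256 × 0.2362) = 0.1864 / 0.23084 = 0.8075
O = 0.8075 > 0.5 → Yes.

Yes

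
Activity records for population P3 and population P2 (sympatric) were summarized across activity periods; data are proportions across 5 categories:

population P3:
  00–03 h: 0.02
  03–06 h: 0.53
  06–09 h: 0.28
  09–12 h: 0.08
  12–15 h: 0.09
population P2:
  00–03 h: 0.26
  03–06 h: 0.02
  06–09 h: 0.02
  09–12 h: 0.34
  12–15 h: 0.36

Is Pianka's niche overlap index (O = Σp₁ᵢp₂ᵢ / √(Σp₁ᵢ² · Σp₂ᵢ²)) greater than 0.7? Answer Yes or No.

No

Σ p₁ᵢp₂ᵢ = 0.0052 + 0.0106 + 0.0056 + 0.0272 + 0.0324 = 0.0810
Σp_1ᵢ² = 0.02² + 0.53² + 0.28² + 0.08² + 0.09² = 0.0004 + 0.2809 + 0.0784 + 0.0064 + 0.0081 = 0.3742
Σp_2ᵢ² = 0.26² + 0.02² + 0.02² + 0.34² + 0.36² = 0.0676 + 0.0004 + 0.0004 + 0.1156 + 0.1296 = 0.3136
O = 0.0810 / √(0.3742 × 0.3136) = 0.0810 / 0.34256 = 0.2365
O = 0.2365 < 0.7 → No.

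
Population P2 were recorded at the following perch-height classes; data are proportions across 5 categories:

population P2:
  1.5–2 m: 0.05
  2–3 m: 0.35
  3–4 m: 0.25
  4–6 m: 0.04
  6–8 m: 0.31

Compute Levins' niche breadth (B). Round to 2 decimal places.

3.51

Σpᵢ² = 0.05² + 0.35² + 0.25² + 0.04² + 0.31² = 0.0025 + 0.1225 + 0.0625 + 0.0016 + 0.0961 = 0.2852
B = 1 / 0.2852 = 3.5063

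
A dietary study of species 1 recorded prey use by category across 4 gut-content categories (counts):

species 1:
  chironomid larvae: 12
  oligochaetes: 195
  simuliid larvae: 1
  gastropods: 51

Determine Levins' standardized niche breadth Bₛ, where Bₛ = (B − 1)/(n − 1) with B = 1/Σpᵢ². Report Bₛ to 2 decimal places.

0.22

Proportions for species 1 (n=259): 12/259=0.0463, 195/259=0.7529, 1/259=0.0039, 51/259=0.1969
Σpᵢ² = 0.0463² + 0.7529² + 0.0039² + 0.1969² = 0.002144 + 0.566858 + 0.000015 + 0.038770 = 0.607787
B = 1 / 0.607787 = 1.6453
Bₛ = (B − 1)/(n − 1) = (1.6453 − 1)/(4 − 1) = 0.6453/3 = 0.2151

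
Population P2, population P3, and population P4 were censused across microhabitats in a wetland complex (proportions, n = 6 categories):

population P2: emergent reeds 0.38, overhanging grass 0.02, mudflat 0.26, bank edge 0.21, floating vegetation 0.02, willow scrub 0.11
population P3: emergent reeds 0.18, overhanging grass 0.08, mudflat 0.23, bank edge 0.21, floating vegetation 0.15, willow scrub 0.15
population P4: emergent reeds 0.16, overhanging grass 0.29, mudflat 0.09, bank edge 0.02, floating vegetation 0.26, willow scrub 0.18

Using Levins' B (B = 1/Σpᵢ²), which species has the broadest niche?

population P3

Σp_P2ᵢ² = 0.38² + 0.02² + 0.26² + 0.21² + 0.02² + 0.11² = 0.1444 + 0.0004 + 0.0676 + 0.0441 + 0.0004 + 0.0121 = 0.2690
B_P2 = 1 / 0.2690 = 3.7175
Σp_P3ᵢ² = 0.18² + 0.08² + 0.23² + 0.21² + 0.15² + 0.15² = 0.0324 + 0.0064 + 0.0529 + 0.0441 + 0.0225 + 0.0225 = 0.1808
B_P3 = 1 / 0.1808 = 5.5310
Σp_P4ᵢ² = 0.16² + 0.29² + 0.09² + 0.02² + 0.26² + 0.18² = 0.0256 + 0.0841 + 0.0081 + 0.0004 + 0.0676 + 0.0324 = 0.2182
B_P4 = 1 / 0.2182 = 4.5830
Highest B → broadest niche (most generalist): population P3 (B = 5.53).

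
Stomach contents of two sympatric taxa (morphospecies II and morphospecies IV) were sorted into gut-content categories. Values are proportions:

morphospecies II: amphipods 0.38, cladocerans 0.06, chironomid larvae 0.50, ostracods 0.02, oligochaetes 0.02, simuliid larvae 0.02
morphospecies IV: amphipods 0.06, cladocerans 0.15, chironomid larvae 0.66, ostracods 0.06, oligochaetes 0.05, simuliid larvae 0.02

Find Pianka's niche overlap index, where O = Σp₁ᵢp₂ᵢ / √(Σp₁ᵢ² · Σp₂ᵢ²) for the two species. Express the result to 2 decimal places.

Σ p₁ᵢp₂ᵢ = 0.0228 + 0.0090 + 0.3300 + 0.0012 + 0.0010 + 0.0004 = 0.3644
Σp_1ᵢ² = 0.38² + 0.06² + 0.50² + 0.02² + 0.02² + 0.02² = 0.1444 + 0.0036 + 0.2500 + 0.0004 + 0.0004 + 0.0004 = 0.3992
Σp_2ᵢ² = 0.06² + 0.15² + 0.66² + 0.06² + 0.05² + 0.02² = 0.0036 + 0.0225 + 0.4356 + 0.0036 + 0.0025 + 0.0004 = 0.4682
O = 0.3644 / √(0.3992 × 0.4682) = 0.3644 / 0.43233 = 0.8429

0.84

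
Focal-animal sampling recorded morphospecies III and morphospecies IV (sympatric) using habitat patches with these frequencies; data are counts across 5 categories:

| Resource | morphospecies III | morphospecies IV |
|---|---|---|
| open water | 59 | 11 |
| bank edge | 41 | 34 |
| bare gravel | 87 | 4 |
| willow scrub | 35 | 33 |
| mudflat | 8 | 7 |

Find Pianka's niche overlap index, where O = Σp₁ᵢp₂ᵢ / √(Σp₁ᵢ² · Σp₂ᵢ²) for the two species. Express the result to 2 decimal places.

Proportions for morphospecies III (n=230): 59/230=0.2565, 41/230=0.1783, 87/230=0.3783, 35/230=0.1522, 8/230=0.0348
Proportions for morphospecies IV (n=89): 11/89=0.1236, 34/89=0.3820, 4/89=0.0449, 33/89=0.3708, 7/89=0.0787
Σ p₁ᵢp₂ᵢ = 0.031703 + 0.068111 + 0.016986 + 0.056436 + 0.002739 = 0.175975
Σp_1ᵢ² = 0.2565² + 0.1783² + 0.3783² + 0.1522² + 0.0348² = 0.065792 + 0.031791 + 0.143111 + 0.023165 + 0.001211 = 0.265070
Σp_2ᵢ² = 0.1236² + 0.3820² + 0.0449² + 0.3708² + 0.0787² = 0.015277 + 0.145924 + 0.002016 + 0.137493 + 0.006194 = 0.306904
O = 0.175975 / √(0.265070 × 0.306904) = 0.175975 / 0.2852210 = 0.6170

0.62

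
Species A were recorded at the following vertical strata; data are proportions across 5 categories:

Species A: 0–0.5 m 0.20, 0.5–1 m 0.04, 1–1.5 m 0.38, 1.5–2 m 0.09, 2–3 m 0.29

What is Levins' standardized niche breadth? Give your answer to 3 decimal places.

Σpᵢ² = 0.20² + 0.04² + 0.38² + 0.09² + 0.29² = 0.0400 + 0.0016 + 0.1444 + 0.0081 + 0.0841 = 0.2782
B = 1 / 0.2782 = 3.59454
Bₛ = (B − 1)/(n − 1) = (3.59454 − 1)/(5 − 1) = 2.59454/4 = 0.64864

0.649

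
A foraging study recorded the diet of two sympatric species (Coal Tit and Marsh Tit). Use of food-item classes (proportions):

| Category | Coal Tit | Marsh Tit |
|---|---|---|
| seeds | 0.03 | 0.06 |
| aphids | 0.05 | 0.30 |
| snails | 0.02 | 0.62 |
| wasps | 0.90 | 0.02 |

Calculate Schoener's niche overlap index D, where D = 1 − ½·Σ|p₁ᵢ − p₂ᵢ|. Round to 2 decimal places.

Σ|p₁ᵢ − p₂ᵢ| = 0.03 + 0.25 + 0.60 + 0.88 = 1.76
D = 1 − ½ × 1.76 = 1 − 0.880 = 0.1200

0.12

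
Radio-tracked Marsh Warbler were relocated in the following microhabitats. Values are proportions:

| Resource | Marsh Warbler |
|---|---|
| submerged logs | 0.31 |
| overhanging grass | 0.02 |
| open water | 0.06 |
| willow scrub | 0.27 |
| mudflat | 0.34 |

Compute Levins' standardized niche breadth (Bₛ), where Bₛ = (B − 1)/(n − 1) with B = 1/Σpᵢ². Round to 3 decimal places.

0.616

Σpᵢ² = 0.31² + 0.02² + 0.06² + 0.27² + 0.34² = 0.0961 + 0.0004 + 0.0036 + 0.0729 + 0.1156 = 0.2886
B = 1 / 0.2886 = 3.46500
Bₛ = (B − 1)/(n − 1) = (3.46500 − 1)/(5 − 1) = 2.46500/4 = 0.61625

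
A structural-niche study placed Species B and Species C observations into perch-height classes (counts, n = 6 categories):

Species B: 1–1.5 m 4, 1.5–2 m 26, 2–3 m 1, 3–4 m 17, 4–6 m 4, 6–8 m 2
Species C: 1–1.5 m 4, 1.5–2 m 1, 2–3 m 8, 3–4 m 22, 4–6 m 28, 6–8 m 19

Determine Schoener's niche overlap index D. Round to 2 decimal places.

Proportions for Species B (n=54): 4/54=0.0741, 26/54=0.4815, 1/54=0.0185, 17/54=0.3148, 4/54=0.0741, 2/54=0.0370
Proportions for Species C (n=82): 4/82=0.0488, 1/82=0.0122, 8/82=0.0976, 22/82=0.2683, 28/82=0.3415, 19/82=0.2317
Σ|p₁ᵢ − p₂ᵢ| = 0.0253 + 0.4693 + 0.0791 + 0.0465 + 0.2674 + 0.1947 = 1.0823
D = 1 − ½ × 1.0823 = 1 − 0.54115 = 0.45885

0.46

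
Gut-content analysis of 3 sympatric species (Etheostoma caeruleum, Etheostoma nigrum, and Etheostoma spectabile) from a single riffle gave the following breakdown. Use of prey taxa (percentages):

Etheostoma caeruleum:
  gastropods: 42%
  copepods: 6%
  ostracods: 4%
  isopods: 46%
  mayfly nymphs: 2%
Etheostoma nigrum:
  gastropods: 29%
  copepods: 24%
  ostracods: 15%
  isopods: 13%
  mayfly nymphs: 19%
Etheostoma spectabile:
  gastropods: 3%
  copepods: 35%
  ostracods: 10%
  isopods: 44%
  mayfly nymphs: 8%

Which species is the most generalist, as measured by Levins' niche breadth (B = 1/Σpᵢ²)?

Etheostoma nigrum

Convert percentages to proportions (divide by 100).
Σp_caerᵢ² = 0.42² + 0.06² + 0.04² + 0.46² + 0.02² = 0.1764 + 0.0036 + 0.0016 + 0.2116 + 0.0004 = 0.3936
B_caer = 1 / 0.3936 = 2.5407
Σp_nigrᵢ² = 0.29² + 0.24² + 0.15² + 0.13² + 0.19² = 0.0841 + 0.0576 + 0.0225 + 0.0169 + 0.0361 = 0.2172
B_nigr = 1 / 0.2172 = 4.6041
Σp_specᵢ² = 0.03² + 0.35² + 0.10² + 0.44² + 0.08² = 0.0009 + 0.1225 + 0.0100 + 0.1936 + 0.0064 = 0.3334
B_spec = 1 / 0.3334 = 2.9994
Highest B → broadest niche (most generalist): Etheostoma nigrum (B = 4.60).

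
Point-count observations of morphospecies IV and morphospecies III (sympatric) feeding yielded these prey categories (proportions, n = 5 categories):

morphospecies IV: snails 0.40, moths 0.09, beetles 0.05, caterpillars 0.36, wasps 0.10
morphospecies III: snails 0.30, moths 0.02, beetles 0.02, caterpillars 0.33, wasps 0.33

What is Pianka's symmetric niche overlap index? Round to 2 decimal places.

Σ p₁ᵢp₂ᵢ = 0.1200 + 0.0018 + 0.0010 + 0.1188 + 0.0330 = 0.2746
Σp_1ᵢ² = 0.40² + 0.09² + 0.05² + 0.36² + 0.10² = 0.1600 + 0.0081 + 0.0025 + 0.1296 + 0.0100 = 0.3102
Σp_2ᵢ² = 0.30² + 0.02² + 0.02² + 0.33² + 0.33² = 0.0900 + 0.0004 + 0.0004 + 0.1089 + 0.1089 = 0.3086
O = 0.2746 / √(0.3102 × 0.3086) = 0.2746 / 0.30940 = 0.8875

0.89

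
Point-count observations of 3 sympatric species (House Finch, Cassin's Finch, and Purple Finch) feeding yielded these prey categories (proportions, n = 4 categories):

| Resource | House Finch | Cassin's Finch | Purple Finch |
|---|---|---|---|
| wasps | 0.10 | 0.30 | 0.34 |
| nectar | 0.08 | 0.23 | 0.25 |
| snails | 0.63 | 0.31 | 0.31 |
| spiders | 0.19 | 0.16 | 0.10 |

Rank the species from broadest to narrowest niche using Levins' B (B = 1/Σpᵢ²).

Σp_Housᵢ² = 0.10² + 0.08² + 0.63² + 0.19² = 0.0100 + 0.0064 + 0.3969 + 0.0361 = 0.4494
B_Hous = 1 / 0.4494 = 2.2252
Σp_Cassᵢ² = 0.30² + 0.23² + 0.31² + 0.16² = 0.0900 + 0.0529 + 0.0961 + 0.0256 = 0.2646
B_Cass = 1 / 0.2646 = 3.7793
Σp_Purpᵢ² = 0.34² + 0.25² + 0.31² + 0.10² = 0.1156 + 0.0625 + 0.0961 + 0.0100 = 0.2842
B_Purp = 1 / 0.2842 = 3.5186
Ranking by B (broadest → narrowest): Cassin's Finch (3.78) > Purple Finch (3.52) > House Finch (2.23)

Cassin's Finch > Purple Finch > House Finch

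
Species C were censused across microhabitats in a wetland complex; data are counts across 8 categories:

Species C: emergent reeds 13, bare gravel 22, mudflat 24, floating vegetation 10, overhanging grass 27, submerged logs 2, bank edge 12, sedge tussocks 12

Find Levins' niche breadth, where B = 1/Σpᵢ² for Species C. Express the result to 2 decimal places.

Proportions for Species C (n=122): 13/122=0.1066, 22/122=0.1803, 24/122=0.1967, 10/122=0.0820, 27/122=0.2213, 2/122=0.0164, 12/122=0.0984, 12/122=0.0984
Σpᵢ² = 0.1066² + 0.1803² + 0.1967² + 0.0820² + 0.2213² + 0.0164² + 0.0984² + 0.0984² = 0.011364 + 0.032508 + 0.038691 + 0.006724 + 0.048974 + 0.000269 + 0.009683 + 0.009683 = 0.157896
B = 1 / 0.157896 = 6.3333

6.33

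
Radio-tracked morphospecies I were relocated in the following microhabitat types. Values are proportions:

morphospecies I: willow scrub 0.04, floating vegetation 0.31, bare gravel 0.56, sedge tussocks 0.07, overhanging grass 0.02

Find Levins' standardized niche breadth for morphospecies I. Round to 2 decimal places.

0.35

Σpᵢ² = 0.04² + 0.31² + 0.56² + 0.07² + 0.02² = 0.0016 + 0.0961 + 0.3136 + 0.0049 + 0.0004 = 0.4166
B = 1 / 0.4166 = 2.4004
Bₛ = (B − 1)/(n − 1) = (2.4004 − 1)/(5 − 1) = 1.4004/4 = 0.3501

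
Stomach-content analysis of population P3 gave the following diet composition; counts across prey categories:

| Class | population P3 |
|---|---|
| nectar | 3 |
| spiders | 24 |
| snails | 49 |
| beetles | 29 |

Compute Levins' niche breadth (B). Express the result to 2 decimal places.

Proportions for population P3 (n=105): 3/105=0.0286, 24/105=0.2286, 49/105=0.4667, 29/105=0.2762
Σpᵢ² = 0.0286² + 0.2286² + 0.4667² + 0.2762² = 0.000818 + 0.052258 + 0.217809 + 0.076286 = 0.347171
B = 1 / 0.347171 = 2.8804

2.88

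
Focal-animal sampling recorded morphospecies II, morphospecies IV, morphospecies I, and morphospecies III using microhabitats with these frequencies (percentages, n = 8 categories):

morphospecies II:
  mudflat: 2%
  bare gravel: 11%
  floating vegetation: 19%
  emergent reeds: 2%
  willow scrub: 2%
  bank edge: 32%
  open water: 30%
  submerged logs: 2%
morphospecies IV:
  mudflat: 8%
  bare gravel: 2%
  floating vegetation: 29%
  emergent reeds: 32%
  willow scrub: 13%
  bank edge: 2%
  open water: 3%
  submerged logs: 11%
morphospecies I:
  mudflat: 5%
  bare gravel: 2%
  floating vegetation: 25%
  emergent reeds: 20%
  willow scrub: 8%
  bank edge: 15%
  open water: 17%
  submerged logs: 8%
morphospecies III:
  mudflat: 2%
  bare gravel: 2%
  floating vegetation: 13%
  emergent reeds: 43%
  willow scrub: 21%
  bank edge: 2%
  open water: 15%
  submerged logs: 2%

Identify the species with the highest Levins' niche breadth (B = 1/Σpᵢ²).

morphospecies I

Convert percentages to proportions (divide by 100).
Σp_IIᵢ² = 0.02² + 0.11² + 0.19² + 0.02² + 0.02² + 0.32² + 0.30² + 0.02² = 0.0004 + 0.0121 + 0.0361 + 0.0004 + 0.0004 + 0.1024 + 0.0900 + 0.0004 = 0.2422
B_II = 1 / 0.2422 = 4.1288
Σp_IVᵢ² = 0.08² + 0.02² + 0.29² + 0.32² + 0.13² + 0.02² + 0.03² + 0.11² = 0.0064 + 0.0004 + 0.0841 + 0.1024 + 0.0169 + 0.0004 + 0.0009 + 0.0121 = 0.2236
B_IV = 1 / 0.2236 = 4.4723
Σp_Iᵢ² = 0.05² + 0.02² + 0.25² + 0.20² + 0.08² + 0.15² + 0.17² + 0.08² = 0.0025 + 0.0004 + 0.0625 + 0.0400 + 0.0064 + 0.0225 + 0.0289 + 0.0064 = 0.1696
B_I = 1 / 0.1696 = 5.8962
Σp_IIIᵢ² = 0.02² + 0.02² + 0.13² + 0.43² + 0.21² + 0.02² + 0.15² + 0.02² = 0.0004 + 0.0004 + 0.0169 + 0.1849 + 0.0441 + 0.0004 + 0.0225 + 0.0004 = 0.2700
B_III = 1 / 0.2700 = 3.7037
Highest B → broadest niche (most generalist): morphospecies I (B = 5.90).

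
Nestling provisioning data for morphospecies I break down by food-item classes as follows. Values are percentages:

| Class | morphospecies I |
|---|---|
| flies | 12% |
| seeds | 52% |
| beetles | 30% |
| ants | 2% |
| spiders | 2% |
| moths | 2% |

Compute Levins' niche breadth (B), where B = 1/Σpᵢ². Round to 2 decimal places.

2.66

Convert percentages to proportions (divide by 100).
Σpᵢ² = 0.12² + 0.52² + 0.30² + 0.02² + 0.02² + 0.02² = 0.0144 + 0.2704 + 0.0900 + 0.0004 + 0.0004 + 0.0004 = 0.3760
B = 1 / 0.3760 = 2.6596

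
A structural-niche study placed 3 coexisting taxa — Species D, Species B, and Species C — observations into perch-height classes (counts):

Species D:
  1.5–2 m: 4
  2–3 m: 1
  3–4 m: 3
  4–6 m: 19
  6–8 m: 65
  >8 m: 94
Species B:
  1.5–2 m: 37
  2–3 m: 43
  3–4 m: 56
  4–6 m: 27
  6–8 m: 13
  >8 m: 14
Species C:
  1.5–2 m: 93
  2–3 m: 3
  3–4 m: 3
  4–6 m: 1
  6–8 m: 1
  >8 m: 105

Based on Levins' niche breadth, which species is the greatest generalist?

Proportions for Species D (n=186): 4/186=0.0215, 1/186=0.0054, 3/186=0.0161, 19/186=0.1022, 65/186=0.3495, 94/186=0.5054
Proportions for Species B (n=190): 37/190=0.1947, 43/190=0.2263, 56/190=0.2947, 27/190=0.1421, 13/190=0.0684, 14/190=0.0737
Proportions for Species C (n=206): 93/206=0.4515, 3/206=0.0146, 3/206=0.0146, 1/206=0.0049, 1/206=0.0049, 105/206=0.5097
Σp_Dᵢ² = 0.0215² + 0.0054² + 0.0161² + 0.1022² + 0.3495² + 0.5054² = 0.000462 + 0.000029 + 0.000259 + 0.010445 + 0.122150 + 0.255429 = 0.388774
B_D = 1 / 0.388774 = 2.5722
Σp_Bᵢ² = 0.1947² + 0.2263² + 0.2947² + 0.1421² + 0.0684² + 0.0737² = 0.037908 + 0.051212 + 0.086848 + 0.020192 + 0.004679 + 0.005432 = 0.206271
B_B = 1 / 0.206271 = 4.8480
Σp_Cᵢ² = 0.4515² + 0.0146² + 0.0146² + 0.0049² + 0.0049² + 0.5097² = 0.203852 + 0.000213 + 0.000213 + 0.000024 + 0.000024 + 0.259794 = 0.464120
B_C = 1 / 0.464120 = 2.1546
Highest B → broadest niche (most generalist): Species B (B = 4.85).

Species B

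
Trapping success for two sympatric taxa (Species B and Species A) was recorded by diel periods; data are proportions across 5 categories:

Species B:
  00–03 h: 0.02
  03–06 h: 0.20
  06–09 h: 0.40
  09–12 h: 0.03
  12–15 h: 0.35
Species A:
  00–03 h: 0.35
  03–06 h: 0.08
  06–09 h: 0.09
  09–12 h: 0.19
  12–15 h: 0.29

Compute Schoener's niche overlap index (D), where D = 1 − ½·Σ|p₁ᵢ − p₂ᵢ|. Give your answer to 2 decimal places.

Σ|p₁ᵢ − p₂ᵢ| = 0.33 + 0.12 + 0.31 + 0.16 + 0.06 = 0.98
D = 1 − ½ × 0.98 = 1 − 0.490 = 0.5100

0.51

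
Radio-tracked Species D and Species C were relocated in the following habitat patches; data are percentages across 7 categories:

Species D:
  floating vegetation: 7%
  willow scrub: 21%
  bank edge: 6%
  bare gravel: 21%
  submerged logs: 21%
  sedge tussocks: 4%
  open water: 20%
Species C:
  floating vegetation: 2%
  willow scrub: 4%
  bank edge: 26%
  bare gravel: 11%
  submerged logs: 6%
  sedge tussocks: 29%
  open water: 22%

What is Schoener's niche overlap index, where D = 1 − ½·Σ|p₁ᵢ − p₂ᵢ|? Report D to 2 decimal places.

0.53

Convert percentages to proportions (divide by 100).
Σ|p₁ᵢ − p₂ᵢ| = 0.05 + 0.17 + 0.20 + 0.10 + 0.15 + 0.25 + 0.02 = 0.94
D = 1 − ½ × 0.94 = 1 − 0.470 = 0.5300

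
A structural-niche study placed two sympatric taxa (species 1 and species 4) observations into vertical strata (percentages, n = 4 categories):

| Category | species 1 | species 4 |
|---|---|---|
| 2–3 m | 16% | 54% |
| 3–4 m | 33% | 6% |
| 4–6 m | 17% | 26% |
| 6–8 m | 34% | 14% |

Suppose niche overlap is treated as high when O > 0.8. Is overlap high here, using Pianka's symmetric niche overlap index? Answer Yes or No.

Convert percentages to proportions (divide by 100).
Σ p₁ᵢp₂ᵢ = 0.0864 + 0.0198 + 0.0442 + 0.0476 = 0.1980
Σp_1ᵢ² = 0.16² + 0.33² + 0.17² + 0.34² = 0.0256 + 0.1089 + 0.0289 + 0.1156 = 0.2790
Σp_2ᵢ² = 0.54² + 0.06² + 0.26² + 0.14² = 0.2916 + 0.0036 + 0.0676 + 0.0196 = 0.3824
O = 0.1980 / √(0.2790 × 0.3824) = 0.1980 / 0.32663 = 0.6062
O = 0.6062 < 0.8 → No.

No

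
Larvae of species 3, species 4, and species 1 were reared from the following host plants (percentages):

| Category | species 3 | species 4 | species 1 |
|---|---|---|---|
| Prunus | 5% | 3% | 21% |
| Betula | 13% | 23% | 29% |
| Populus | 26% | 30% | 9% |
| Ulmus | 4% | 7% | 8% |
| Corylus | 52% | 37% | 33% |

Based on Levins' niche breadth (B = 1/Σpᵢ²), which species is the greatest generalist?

Convert percentages to proportions (divide by 100).
Σp_3ᵢ² = 0.05² + 0.13² + 0.26² + 0.04² + 0.52² = 0.0025 + 0.0169 + 0.0676 + 0.0016 + 0.2704 = 0.3590
B_3 = 1 / 0.3590 = 2.7855
Σp_4ᵢ² = 0.03² + 0.23² + 0.30² + 0.07² + 0.37² = 0.0009 + 0.0529 + 0.0900 + 0.0049 + 0.1369 = 0.2856
B_4 = 1 / 0.2856 = 3.5014
Σp_1ᵢ² = 0.21² + 0.29² + 0.09² + 0.08² + 0.33² = 0.0441 + 0.0841 + 0.0081 + 0.0064 + 0.1089 = 0.2516
B_1 = 1 / 0.2516 = 3.9746
Highest B → broadest niche (most generalist): species 1 (B = 3.97).

species 1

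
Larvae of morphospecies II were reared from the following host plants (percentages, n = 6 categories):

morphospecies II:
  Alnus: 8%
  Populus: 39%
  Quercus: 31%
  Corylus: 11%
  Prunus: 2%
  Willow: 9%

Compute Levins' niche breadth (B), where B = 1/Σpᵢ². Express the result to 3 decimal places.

3.634

Convert percentages to proportions (divide by 100).
Σpᵢ² = 0.08² + 0.39² + 0.31² + 0.11² + 0.02² + 0.09² = 0.0064 + 0.1521 + 0.0961 + 0.0121 + 0.0004 + 0.0081 = 0.2752
B = 1 / 0.2752 = 3.63372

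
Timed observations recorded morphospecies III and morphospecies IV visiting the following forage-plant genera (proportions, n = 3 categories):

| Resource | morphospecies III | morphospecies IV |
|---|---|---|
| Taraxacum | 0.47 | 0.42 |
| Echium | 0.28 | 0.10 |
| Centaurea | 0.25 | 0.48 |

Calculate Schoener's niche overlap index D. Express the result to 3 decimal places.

0.770

Σ|p₁ᵢ − p₂ᵢ| = 0.05 + 0.18 + 0.23 = 0.46
D = 1 − ½ × 0.46 = 1 − 0.230 = 0.77000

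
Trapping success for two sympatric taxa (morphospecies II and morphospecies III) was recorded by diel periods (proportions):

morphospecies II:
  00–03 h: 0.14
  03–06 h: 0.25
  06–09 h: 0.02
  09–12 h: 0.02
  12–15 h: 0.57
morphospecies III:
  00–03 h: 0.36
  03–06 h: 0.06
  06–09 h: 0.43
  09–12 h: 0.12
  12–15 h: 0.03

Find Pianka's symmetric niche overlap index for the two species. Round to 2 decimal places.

0.25

Σ p₁ᵢp₂ᵢ = 0.0504 + 0.0150 + 0.0086 + 0.0024 + 0.0171 = 0.0935
Σp_1ᵢ² = 0.14² + 0.25² + 0.02² + 0.02² + 0.57² = 0.0196 + 0.0625 + 0.0004 + 0.0004 + 0.3249 = 0.4078
Σp_2ᵢ² = 0.36² + 0.06² + 0.43² + 0.12² + 0.03² = 0.1296 + 0.0036 + 0.1849 + 0.0144 + 0.0009 = 0.3334
O = 0.0935 / √(0.4078 × 0.3334) = 0.0935 / 0.36873 = 0.2536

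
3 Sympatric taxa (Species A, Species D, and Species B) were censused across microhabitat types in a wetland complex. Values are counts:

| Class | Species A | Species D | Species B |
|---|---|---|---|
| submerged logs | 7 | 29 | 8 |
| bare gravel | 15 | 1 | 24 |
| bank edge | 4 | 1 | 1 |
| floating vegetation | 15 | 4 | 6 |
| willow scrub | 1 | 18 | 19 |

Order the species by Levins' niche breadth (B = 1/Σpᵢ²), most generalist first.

Species A > Species B > Species D

Proportions for Species A (n=42): 7/42=0.1667, 15/42=0.3571, 4/42=0.0952, 15/42=0.3571, 1/42=0.0238
Proportions for Species D (n=53): 29/53=0.5472, 1/53=0.0189, 1/53=0.0189, 4/53=0.0755, 18/53=0.3396
Proportions for Species B (n=58): 8/58=0.1379, 24/58=0.4138, 1/58=0.0172, 6/58=0.1034, 19/58=0.3276
Σp_Aᵢ² = 0.1667² + 0.3571² + 0.0952² + 0.3571² + 0.0238² = 0.027789 + 0.127520 + 0.009063 + 0.127520 + 0.000566 = 0.292458
B_A = 1 / 0.292458 = 3.4193
Σp_Dᵢ² = 0.5472² + 0.0189² + 0.0189² + 0.0755² + 0.3396² = 0.299428 + 0.000357 + 0.000357 + 0.005700 + 0.115328 = 0.421170
B_D = 1 / 0.421170 = 2.3743
Σp_Bᵢ² = 0.1379² + 0.4138² + 0.0172² + 0.1034² + 0.3276² = 0.019016 + 0.171230 + 0.000296 + 0.010692 + 0.107322 = 0.308556
B_B = 1 / 0.308556 = 3.2409
Ranking by B (broadest → narrowest): Species A (3.42) > Species B (3.24) > Species D (2.37)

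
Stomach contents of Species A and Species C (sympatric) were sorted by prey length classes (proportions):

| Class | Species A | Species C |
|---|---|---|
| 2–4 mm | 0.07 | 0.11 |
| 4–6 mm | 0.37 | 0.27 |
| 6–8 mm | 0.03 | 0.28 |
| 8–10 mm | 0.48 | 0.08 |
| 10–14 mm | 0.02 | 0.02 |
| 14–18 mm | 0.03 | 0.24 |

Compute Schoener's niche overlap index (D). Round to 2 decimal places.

0.50

Σ|p₁ᵢ − p₂ᵢ| = 0.04 + 0.10 + 0.25 + 0.40 + 0.00 + 0.21 = 1.00
D = 1 − ½ × 1.00 = 1 − 0.500 = 0.5000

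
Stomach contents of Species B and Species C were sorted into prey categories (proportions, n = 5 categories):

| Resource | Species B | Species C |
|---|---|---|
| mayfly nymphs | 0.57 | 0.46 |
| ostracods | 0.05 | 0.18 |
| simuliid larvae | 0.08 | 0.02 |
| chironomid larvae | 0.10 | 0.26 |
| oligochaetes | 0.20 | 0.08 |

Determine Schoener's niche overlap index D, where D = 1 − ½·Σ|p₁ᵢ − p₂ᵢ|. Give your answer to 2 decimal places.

Σ|p₁ᵢ − p₂ᵢ| = 0.11 + 0.13 + 0.06 + 0.16 + 0.12 = 0.58
D = 1 − ½ × 0.58 = 1 − 0.290 = 0.7100

0.71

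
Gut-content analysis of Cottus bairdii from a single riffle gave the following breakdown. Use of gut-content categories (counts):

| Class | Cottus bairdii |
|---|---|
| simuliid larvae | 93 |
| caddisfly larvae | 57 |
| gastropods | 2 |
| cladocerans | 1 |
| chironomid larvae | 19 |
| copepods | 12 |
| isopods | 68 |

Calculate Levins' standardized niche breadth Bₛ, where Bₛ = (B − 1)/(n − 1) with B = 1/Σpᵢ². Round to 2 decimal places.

Proportions for Cottus bairdii (n=252): 93/252=0.3690, 57/252=0.2262, 2/252=0.0079, 1/252=0.0040, 19/252=0.0754, 12/252=0.0476, 68/252=0.2698
Σpᵢ² = 0.3690² + 0.2262² + 0.0079² + 0.0040² + 0.0754² + 0.0476² + 0.2698² = 0.136161 + 0.051166 + 0.000062 + 0.000016 + 0.005685 + 0.002266 + 0.072792 = 0.268148
B = 1 / 0.268148 = 3.7293
Bₛ = (B − 1)/(n − 1) = (3.7293 − 1)/(7 − 1) = 2.7293/6 = 0.4549

0.45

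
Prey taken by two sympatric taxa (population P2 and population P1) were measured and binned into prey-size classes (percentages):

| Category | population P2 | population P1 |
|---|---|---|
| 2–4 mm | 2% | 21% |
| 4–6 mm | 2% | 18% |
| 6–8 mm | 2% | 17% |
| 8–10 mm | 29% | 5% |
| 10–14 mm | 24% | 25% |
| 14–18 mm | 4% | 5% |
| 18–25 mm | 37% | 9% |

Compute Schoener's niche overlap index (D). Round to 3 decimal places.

Convert percentages to proportions (divide by 100).
Σ|p₁ᵢ − p₂ᵢ| = 0.19 + 0.16 + 0.15 + 0.24 + 0.01 + 0.01 + 0.28 = 1.04
D = 1 − ½ × 1.04 = 1 − 0.520 = 0.48000

0.480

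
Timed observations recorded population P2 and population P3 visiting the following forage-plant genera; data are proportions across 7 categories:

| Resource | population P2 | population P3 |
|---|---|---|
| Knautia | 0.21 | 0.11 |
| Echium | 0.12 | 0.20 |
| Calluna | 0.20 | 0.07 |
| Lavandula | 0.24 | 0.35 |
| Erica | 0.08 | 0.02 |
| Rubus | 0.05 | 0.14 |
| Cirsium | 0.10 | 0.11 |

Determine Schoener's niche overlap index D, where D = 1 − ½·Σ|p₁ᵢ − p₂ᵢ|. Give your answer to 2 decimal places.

0.71

Σ|p₁ᵢ − p₂ᵢ| = 0.10 + 0.08 + 0.13 + 0.11 + 0.06 + 0.09 + 0.01 = 0.58
D = 1 − ½ × 0.58 = 1 − 0.290 = 0.7100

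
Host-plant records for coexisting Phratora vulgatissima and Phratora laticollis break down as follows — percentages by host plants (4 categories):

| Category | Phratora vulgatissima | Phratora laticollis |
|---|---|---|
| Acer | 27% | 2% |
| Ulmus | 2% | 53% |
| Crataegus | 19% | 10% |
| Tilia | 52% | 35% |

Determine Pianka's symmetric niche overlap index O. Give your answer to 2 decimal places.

Convert percentages to proportions (divide by 100).
Σ p₁ᵢp₂ᵢ = 0.0054 + 0.0106 + 0.0190 + 0.1820 = 0.2170
Σp_1ᵢ² = 0.27² + 0.02² + 0.19² + 0.52² = 0.0729 + 0.0004 + 0.0361 + 0.2704 = 0.3798
Σp_2ᵢ² = 0.02² + 0.53² + 0.10² + 0.35² = 0.0004 + 0.2809 + 0.0100 + 0.1225 = 0.4138
O = 0.2170 / √(0.3798 × 0.4138) = 0.2170 / 0.39644 = 0.5474

0.55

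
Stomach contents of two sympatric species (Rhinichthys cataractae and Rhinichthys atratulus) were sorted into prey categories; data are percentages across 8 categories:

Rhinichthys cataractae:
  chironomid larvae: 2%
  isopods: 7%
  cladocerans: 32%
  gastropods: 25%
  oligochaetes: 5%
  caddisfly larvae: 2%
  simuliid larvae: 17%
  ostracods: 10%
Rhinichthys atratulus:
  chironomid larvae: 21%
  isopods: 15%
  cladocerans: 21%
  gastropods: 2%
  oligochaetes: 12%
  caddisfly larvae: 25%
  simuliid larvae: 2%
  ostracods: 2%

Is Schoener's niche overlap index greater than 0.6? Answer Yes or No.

No

Convert percentages to proportions (divide by 100).
Σ|p₁ᵢ − p₂ᵢ| = 0.19 + 0.08 + 0.11 + 0.23 + 0.07 + 0.23 + 0.15 + 0.08 = 1.14
D = 1 − ½ × 1.14 = 1 − 0.570 = 0.4300
D = 0.4300 < 0.6 → No.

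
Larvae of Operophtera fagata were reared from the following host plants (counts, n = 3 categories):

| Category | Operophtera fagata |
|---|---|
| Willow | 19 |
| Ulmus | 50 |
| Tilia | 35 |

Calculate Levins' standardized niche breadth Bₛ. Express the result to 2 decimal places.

0.82

Proportions for Operophtera fagata (n=104): 19/104=0.1827, 50/104=0.4808, 35/104=0.3365
Σpᵢ² = 0.1827² + 0.4808² + 0.3365² = 0.033379 + 0.231169 + 0.113232 = 0.377780
B = 1 / 0.377780 = 2.6470
Bₛ = (B − 1)/(n − 1) = (2.6470 − 1)/(3 − 1) = 1.6470/2 = 0.8235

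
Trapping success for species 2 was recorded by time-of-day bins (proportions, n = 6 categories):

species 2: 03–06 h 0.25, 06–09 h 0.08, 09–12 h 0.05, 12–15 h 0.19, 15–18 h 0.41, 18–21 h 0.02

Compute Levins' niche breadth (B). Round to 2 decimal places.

Σpᵢ² = 0.25² + 0.08² + 0.05² + 0.19² + 0.41² + 0.02² = 0.0625 + 0.0064 + 0.0025 + 0.0361 + 0.1681 + 0.0004 = 0.2760
B = 1 / 0.2760 = 3.6232

3.62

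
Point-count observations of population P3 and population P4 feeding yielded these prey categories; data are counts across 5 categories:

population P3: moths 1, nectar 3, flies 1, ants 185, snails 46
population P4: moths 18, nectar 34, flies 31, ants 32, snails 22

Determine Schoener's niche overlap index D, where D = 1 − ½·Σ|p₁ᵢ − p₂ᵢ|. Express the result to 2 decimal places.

0.42

Proportions for population P3 (n=236): 1/236=0.0042, 3/236=0.0127, 1/236=0.0042, 185/236=0.7839, 46/236=0.1949
Proportions for population P4 (n=137): 18/137=0.1314, 34/137=0.2482, 31/137=0.2263, 32/137=0.2336, 22/137=0.1606
Σ|p₁ᵢ − p₂ᵢ| = 0.1272 + 0.2355 + 0.2221 + 0.5503 + 0.0343 = 1.1694
D = 1 − ½ × 1.1694 = 1 − 0.58470 = 0.41530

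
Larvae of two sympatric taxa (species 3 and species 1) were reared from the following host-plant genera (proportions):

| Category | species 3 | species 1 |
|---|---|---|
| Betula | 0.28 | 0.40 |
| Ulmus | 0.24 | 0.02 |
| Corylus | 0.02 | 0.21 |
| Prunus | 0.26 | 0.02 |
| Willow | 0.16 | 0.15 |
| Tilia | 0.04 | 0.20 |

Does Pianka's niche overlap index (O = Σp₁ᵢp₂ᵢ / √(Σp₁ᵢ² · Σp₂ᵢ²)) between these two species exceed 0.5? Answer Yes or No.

Yes

Σ p₁ᵢp₂ᵢ = 0.1120 + 0.0048 + 0.0042 + 0.0052 + 0.0240 + 0.0080 = 0.1582
Σp_1ᵢ² = 0.28² + 0.24² + 0.02² + 0.26² + 0.16² + 0.04² = 0.0784 + 0.0576 + 0.0004 + 0.0676 + 0.0256 + 0.0016 = 0.2312
Σp_2ᵢ² = 0.40² + 0.02² + 0.21² + 0.02² + 0.15² + 0.20² = 0.1600 + 0.0004 + 0.0441 + 0.0004 + 0.0225 + 0.0400 = 0.2674
O = 0.1582 / √(0.2312 × 0.2674) = 0.1582 / 0.24864 = 0.6363
O = 0.6363 > 0.5 → Yes.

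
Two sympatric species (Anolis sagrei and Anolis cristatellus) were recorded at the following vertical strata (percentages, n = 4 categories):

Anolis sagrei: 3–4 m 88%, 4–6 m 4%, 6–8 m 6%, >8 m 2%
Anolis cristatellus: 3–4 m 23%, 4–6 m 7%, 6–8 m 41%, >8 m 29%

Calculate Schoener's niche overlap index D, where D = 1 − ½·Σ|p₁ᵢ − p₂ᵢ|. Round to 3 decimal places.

0.350

Convert percentages to proportions (divide by 100).
Σ|p₁ᵢ − p₂ᵢ| = 0.65 + 0.03 + 0.35 + 0.27 = 1.30
D = 1 − ½ × 1.30 = 1 − 0.650 = 0.35000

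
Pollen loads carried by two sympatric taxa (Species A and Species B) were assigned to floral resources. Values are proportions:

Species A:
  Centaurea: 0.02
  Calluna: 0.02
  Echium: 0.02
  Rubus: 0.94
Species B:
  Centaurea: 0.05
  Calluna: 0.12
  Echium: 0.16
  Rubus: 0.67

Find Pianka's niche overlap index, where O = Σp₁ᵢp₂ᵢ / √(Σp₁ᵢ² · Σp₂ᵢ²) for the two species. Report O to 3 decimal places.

0.965

Σ p₁ᵢp₂ᵢ = 0.0010 + 0.0024 + 0.0032 + 0.6298 = 0.6364
Σp_1ᵢ² = 0.02² + 0.02² + 0.02² + 0.94² = 0.0004 + 0.0004 + 0.0004 + 0.8836 = 0.8848
Σp_2ᵢ² = 0.05² + 0.12² + 0.16² + 0.67² = 0.0025 + 0.0144 + 0.0256 + 0.4489 = 0.4914
O = 0.6364 / √(0.8848 × 0.4914) = 0.6364 / 0.659387 = 0.96514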